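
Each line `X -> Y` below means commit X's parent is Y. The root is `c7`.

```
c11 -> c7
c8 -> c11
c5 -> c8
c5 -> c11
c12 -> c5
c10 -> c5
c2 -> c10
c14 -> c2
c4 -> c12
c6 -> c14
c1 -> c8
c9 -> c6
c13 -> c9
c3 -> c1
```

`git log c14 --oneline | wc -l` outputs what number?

7

Walking parent pointers from c14: reachable set = {c10, c11, c14, c2, c5, c7, c8}.
That is 7 commits.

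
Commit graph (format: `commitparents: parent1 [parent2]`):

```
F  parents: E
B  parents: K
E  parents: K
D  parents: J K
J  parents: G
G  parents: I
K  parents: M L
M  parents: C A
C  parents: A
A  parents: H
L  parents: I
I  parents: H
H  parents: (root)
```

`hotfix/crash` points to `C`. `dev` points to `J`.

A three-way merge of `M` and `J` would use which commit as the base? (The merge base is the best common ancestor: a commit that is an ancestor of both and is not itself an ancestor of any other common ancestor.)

H

Ancestors of M: {A, C, H, M}.
Ancestors of J: {G, H, I, J}.
Common ancestors: {H}.
The only common ancestor is H, so it is the merge base.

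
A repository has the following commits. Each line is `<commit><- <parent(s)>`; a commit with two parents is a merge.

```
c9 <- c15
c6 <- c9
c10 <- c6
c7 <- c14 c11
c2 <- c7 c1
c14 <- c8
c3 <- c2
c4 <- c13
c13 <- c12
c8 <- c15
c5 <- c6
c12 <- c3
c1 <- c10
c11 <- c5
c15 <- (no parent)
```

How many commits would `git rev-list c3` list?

12

Walking parent pointers from c3: reachable set = {c1, c10, c11, c14, c15, c2, c3, c5, c6, c7, c8, c9}.
That is 12 commits.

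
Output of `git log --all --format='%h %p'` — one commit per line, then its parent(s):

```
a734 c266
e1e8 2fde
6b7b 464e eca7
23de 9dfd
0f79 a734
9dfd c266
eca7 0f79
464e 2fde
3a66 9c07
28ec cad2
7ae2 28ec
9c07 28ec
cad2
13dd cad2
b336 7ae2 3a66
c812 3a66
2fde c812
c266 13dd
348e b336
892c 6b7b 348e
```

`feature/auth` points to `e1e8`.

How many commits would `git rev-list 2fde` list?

Walking parent pointers from 2fde: reachable set = {28ec, 2fde, 3a66, 9c07, c812, cad2}.
That is 6 commits.

6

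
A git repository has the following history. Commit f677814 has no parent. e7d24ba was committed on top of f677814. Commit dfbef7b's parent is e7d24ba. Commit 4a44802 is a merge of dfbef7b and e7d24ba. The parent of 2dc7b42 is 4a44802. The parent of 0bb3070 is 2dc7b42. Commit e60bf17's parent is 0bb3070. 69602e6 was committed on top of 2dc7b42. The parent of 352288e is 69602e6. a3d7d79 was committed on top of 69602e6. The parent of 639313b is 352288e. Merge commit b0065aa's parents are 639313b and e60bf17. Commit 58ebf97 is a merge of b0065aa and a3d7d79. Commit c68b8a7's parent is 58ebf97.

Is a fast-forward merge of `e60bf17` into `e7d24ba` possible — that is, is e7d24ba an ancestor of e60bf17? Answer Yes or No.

Yes

A fast-forward from e7d24ba to e60bf17 is possible iff e7d24ba is an ancestor of e60bf17.
Ancestors of e60bf17: {0bb3070, 2dc7b42, 4a44802, dfbef7b, e60bf17, e7d24ba, f677814}.
e7d24ba is among them, so fast-forward is possible.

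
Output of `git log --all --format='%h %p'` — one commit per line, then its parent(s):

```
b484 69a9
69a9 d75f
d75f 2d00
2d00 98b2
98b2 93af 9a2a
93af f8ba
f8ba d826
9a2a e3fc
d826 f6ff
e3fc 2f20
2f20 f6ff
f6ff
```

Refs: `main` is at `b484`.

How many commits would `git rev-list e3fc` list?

3

Walking parent pointers from e3fc: reachable set = {2f20, e3fc, f6ff}.
That is 3 commits.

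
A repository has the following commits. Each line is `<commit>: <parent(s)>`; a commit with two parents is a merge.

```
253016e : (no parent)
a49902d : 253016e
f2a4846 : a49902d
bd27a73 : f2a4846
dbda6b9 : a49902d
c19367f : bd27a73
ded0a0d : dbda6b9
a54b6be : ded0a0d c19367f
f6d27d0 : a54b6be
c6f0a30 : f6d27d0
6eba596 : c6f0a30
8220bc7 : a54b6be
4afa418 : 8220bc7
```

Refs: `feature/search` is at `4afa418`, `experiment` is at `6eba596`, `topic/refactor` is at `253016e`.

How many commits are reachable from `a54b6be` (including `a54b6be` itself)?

8

Walking parent pointers from a54b6be: reachable set = {253016e, a49902d, a54b6be, bd27a73, c19367f, dbda6b9, ded0a0d, f2a4846}.
That is 8 commits.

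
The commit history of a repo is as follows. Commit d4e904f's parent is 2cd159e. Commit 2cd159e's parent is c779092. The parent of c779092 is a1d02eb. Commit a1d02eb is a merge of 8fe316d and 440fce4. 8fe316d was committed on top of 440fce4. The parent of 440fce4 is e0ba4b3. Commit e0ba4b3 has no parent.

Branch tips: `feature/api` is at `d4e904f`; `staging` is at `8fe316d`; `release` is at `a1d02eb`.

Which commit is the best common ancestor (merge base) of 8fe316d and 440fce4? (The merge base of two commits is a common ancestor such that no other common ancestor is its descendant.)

440fce4

Ancestors of 8fe316d: {440fce4, 8fe316d, e0ba4b3}.
Ancestors of 440fce4: {440fce4, e0ba4b3}.
Common ancestors: {440fce4, e0ba4b3}.
Among these, 440fce4 is not an ancestor of any other common ancestor — it is the merge base.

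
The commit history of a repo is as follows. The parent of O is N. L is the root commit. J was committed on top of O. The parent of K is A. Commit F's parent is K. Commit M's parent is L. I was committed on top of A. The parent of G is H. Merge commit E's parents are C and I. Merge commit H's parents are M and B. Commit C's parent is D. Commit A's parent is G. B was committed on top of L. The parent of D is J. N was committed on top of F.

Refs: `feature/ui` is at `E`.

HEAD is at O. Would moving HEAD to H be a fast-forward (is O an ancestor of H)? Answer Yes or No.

A fast-forward from O to H is possible iff O is an ancestor of H.
Ancestors of H: {B, H, L, M}.
O is not among them, so fast-forward is not possible.

No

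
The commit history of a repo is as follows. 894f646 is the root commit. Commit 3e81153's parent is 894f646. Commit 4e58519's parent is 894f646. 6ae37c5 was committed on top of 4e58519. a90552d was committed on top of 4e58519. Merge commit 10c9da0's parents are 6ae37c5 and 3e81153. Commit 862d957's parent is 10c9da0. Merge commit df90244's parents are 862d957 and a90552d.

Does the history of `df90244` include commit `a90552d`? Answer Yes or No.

Yes

Ancestors of df90244 (commits reachable by following parents): {10c9da0, 3e81153, 4e58519, 6ae37c5, 862d957, 894f646, a90552d, df90244}.
a90552d is in that set, so it is an ancestor of df90244.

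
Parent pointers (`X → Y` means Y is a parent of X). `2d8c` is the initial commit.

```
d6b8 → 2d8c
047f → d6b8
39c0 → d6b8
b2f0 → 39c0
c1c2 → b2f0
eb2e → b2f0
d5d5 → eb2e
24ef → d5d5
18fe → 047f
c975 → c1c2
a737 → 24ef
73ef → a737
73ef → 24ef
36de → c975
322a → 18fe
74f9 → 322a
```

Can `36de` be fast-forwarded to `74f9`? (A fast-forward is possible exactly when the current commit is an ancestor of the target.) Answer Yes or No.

No

A fast-forward from 36de to 74f9 is possible iff 36de is an ancestor of 74f9.
Ancestors of 74f9: {047f, 18fe, 2d8c, 322a, 74f9, d6b8}.
36de is not among them, so fast-forward is not possible.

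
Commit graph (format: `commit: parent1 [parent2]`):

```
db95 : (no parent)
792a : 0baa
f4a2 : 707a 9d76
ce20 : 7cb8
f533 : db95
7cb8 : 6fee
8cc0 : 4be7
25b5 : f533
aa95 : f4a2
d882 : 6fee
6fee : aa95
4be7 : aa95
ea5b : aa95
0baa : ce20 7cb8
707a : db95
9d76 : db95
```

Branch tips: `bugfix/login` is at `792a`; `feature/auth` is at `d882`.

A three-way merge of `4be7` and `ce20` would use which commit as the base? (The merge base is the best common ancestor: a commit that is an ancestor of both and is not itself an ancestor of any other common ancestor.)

Ancestors of 4be7: {4be7, 707a, 9d76, aa95, db95, f4a2}.
Ancestors of ce20: {6fee, 707a, 7cb8, 9d76, aa95, ce20, db95, f4a2}.
Common ancestors: {707a, 9d76, aa95, db95, f4a2}.
Among these, aa95 is not an ancestor of any other common ancestor — it is the merge base.

aa95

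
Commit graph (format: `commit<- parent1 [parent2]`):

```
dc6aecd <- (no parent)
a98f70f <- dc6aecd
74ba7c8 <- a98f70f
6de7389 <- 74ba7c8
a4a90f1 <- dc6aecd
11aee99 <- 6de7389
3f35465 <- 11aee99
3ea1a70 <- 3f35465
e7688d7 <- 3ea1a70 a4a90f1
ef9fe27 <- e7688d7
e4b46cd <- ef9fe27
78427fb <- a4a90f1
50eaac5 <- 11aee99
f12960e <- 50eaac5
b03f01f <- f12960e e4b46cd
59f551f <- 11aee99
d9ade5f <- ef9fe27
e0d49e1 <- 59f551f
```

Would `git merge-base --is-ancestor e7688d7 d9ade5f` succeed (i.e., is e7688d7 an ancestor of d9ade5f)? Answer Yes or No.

Ancestors of d9ade5f (commits reachable by following parents): {11aee99, 3ea1a70, 3f35465, 6de7389, 74ba7c8, a4a90f1, a98f70f, d9ade5f, dc6aecd, e7688d7, ef9fe27}.
e7688d7 is in that set, so it is an ancestor of d9ade5f.

Yes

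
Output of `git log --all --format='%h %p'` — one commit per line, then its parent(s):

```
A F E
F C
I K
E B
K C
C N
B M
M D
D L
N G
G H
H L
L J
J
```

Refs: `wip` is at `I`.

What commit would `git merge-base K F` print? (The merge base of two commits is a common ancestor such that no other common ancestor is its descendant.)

C

Ancestors of K: {C, G, H, J, K, L, N}.
Ancestors of F: {C, F, G, H, J, L, N}.
Common ancestors: {C, G, H, J, L, N}.
Among these, C is not an ancestor of any other common ancestor — it is the merge base.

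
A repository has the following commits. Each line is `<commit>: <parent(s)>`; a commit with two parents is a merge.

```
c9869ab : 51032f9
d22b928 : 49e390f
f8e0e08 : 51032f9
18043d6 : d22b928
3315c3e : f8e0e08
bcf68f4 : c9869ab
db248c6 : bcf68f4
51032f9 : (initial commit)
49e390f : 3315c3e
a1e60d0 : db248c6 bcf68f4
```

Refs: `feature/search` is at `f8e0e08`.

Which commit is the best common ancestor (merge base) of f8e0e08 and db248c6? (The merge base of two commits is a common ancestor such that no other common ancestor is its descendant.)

51032f9

Ancestors of f8e0e08: {51032f9, f8e0e08}.
Ancestors of db248c6: {51032f9, bcf68f4, c9869ab, db248c6}.
Common ancestors: {51032f9}.
The only common ancestor is 51032f9, so it is the merge base.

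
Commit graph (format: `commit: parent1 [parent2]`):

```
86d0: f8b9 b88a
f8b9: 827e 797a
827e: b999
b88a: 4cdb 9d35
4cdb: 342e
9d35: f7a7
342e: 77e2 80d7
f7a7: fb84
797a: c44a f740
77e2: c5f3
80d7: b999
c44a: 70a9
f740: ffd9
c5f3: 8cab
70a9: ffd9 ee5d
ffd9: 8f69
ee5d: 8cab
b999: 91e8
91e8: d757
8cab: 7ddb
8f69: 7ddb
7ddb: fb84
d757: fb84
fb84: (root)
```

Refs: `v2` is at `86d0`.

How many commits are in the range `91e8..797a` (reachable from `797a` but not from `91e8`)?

9

Reachable from 797a: {70a9, 797a, 7ddb, 8cab, 8f69, c44a, ee5d, f740, fb84, ffd9}.
Reachable from 91e8: {91e8, d757, fb84}.
In 797a's history but not 91e8's: {70a9, 797a, 7ddb, 8cab, 8f69, c44a, ee5d, f740, ffd9} — 9 commits.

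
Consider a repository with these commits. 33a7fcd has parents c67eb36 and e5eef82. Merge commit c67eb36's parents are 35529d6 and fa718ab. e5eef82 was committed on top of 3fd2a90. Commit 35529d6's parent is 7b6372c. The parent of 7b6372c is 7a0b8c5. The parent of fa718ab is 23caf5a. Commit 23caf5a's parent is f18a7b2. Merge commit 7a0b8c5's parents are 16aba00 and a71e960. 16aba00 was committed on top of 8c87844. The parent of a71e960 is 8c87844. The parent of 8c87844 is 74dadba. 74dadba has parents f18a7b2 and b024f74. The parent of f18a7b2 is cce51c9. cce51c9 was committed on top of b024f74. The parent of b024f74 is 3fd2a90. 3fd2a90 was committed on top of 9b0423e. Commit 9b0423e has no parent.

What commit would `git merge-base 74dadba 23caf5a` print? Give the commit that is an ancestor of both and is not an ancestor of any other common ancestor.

f18a7b2

Ancestors of 74dadba: {3fd2a90, 74dadba, 9b0423e, b024f74, cce51c9, f18a7b2}.
Ancestors of 23caf5a: {23caf5a, 3fd2a90, 9b0423e, b024f74, cce51c9, f18a7b2}.
Common ancestors: {3fd2a90, 9b0423e, b024f74, cce51c9, f18a7b2}.
Among these, f18a7b2 is not an ancestor of any other common ancestor — it is the merge base.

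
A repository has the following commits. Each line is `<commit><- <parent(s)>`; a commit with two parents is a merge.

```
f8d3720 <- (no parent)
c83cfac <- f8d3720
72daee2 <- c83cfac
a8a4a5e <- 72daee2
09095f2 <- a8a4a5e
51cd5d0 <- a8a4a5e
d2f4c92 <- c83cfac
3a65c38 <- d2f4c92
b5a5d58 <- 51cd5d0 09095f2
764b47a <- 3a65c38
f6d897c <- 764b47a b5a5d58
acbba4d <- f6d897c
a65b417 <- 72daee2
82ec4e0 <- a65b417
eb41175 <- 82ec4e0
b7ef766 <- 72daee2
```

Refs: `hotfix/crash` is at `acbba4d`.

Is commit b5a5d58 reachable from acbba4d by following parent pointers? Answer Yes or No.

Ancestors of acbba4d (commits reachable by following parents): {09095f2, 3a65c38, 51cd5d0, 72daee2, 764b47a, a8a4a5e, acbba4d, b5a5d58, c83cfac, d2f4c92, f6d897c, f8d3720}.
b5a5d58 is in that set, so it is an ancestor of acbba4d.

Yes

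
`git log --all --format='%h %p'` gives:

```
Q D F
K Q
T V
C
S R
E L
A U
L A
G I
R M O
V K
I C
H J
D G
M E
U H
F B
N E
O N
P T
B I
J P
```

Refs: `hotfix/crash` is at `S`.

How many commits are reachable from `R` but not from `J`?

Reachable from R: {A, B, C, D, E, F, G, H, I, J, K, L, M, N, O, P, Q, R, T, U, V}.
Reachable from J: {B, C, D, F, G, I, J, K, P, Q, T, V}.
In R's history but not J's: {A, E, H, L, M, N, O, R, U} — 9 commits.

9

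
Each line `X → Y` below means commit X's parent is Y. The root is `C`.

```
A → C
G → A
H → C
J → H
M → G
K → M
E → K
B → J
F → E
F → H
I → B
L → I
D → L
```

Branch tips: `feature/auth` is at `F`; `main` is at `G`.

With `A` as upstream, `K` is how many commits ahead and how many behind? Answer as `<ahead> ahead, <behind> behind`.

Reachable from K: {A, C, G, K, M}.
Reachable from A: {A, C}.
Only in K's history (ahead): {G, K, M} — 3.
Only in A's history (behind): {} — 0.

3 ahead, 0 behind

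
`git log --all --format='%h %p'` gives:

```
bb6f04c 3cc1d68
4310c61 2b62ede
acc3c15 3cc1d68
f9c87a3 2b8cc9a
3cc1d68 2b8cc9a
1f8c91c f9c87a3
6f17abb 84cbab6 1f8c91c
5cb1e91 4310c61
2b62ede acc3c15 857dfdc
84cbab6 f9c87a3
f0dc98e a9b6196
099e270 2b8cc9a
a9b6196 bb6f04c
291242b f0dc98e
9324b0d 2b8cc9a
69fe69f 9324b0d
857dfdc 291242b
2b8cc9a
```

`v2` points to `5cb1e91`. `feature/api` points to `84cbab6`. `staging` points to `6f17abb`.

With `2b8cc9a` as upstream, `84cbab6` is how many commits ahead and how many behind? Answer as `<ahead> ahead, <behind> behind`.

Reachable from 84cbab6: {2b8cc9a, 84cbab6, f9c87a3}.
Reachable from 2b8cc9a: {2b8cc9a}.
Only in 84cbab6's history (ahead): {84cbab6, f9c87a3} — 2.
Only in 2b8cc9a's history (behind): {} — 0.

2 ahead, 0 behind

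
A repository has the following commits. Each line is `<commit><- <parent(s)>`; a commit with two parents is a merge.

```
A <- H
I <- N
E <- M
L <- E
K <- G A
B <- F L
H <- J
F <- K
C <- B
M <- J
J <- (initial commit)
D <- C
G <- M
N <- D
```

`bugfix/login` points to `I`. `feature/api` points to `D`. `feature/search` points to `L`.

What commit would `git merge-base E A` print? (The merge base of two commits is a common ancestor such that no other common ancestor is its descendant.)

Ancestors of E: {E, J, M}.
Ancestors of A: {A, H, J}.
Common ancestors: {J}.
The only common ancestor is J, so it is the merge base.

J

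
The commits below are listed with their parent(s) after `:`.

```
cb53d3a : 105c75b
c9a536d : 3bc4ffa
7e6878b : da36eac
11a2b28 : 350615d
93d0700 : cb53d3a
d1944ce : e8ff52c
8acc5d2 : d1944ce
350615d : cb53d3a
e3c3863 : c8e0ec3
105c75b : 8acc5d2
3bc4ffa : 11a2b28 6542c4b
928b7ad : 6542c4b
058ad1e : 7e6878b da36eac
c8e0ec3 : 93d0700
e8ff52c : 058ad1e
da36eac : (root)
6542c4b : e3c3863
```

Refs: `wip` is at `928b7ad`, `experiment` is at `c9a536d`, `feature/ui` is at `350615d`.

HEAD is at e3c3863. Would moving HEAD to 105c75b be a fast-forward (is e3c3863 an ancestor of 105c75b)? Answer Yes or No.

No

A fast-forward from e3c3863 to 105c75b is possible iff e3c3863 is an ancestor of 105c75b.
Ancestors of 105c75b: {058ad1e, 105c75b, 7e6878b, 8acc5d2, d1944ce, da36eac, e8ff52c}.
e3c3863 is not among them, so fast-forward is not possible.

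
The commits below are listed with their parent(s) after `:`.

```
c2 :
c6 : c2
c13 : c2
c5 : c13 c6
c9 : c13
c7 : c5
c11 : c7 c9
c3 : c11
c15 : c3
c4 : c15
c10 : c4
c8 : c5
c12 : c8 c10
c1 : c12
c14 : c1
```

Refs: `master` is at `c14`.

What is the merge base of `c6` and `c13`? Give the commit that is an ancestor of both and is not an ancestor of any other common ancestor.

c2

Ancestors of c6: {c2, c6}.
Ancestors of c13: {c13, c2}.
Common ancestors: {c2}.
The only common ancestor is c2, so it is the merge base.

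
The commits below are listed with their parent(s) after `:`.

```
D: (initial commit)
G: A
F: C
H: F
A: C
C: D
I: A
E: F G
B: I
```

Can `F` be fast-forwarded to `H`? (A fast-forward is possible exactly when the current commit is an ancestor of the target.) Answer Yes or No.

Yes

A fast-forward from F to H is possible iff F is an ancestor of H.
Ancestors of H: {C, D, F, H}.
F is among them, so fast-forward is possible.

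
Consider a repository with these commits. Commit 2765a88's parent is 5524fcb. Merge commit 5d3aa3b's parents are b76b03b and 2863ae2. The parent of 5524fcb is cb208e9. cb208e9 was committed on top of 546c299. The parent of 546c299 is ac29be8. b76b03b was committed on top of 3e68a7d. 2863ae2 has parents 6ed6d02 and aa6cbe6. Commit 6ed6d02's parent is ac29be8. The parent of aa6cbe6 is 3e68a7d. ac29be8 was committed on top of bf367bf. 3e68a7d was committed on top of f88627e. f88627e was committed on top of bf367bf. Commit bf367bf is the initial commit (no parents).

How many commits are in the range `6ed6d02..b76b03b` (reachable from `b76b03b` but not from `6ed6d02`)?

3

Reachable from b76b03b: {3e68a7d, b76b03b, bf367bf, f88627e}.
Reachable from 6ed6d02: {6ed6d02, ac29be8, bf367bf}.
In b76b03b's history but not 6ed6d02's: {3e68a7d, b76b03b, f88627e} — 3 commits.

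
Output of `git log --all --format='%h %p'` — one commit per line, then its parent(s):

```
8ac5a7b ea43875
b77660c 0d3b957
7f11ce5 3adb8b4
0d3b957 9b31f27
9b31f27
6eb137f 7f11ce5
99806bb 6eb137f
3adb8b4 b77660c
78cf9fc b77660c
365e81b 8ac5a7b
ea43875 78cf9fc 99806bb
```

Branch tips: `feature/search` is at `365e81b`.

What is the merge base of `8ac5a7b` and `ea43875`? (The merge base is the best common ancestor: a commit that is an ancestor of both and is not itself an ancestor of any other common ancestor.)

Ancestors of 8ac5a7b: {0d3b957, 3adb8b4, 6eb137f, 78cf9fc, 7f11ce5, 8ac5a7b, 99806bb, 9b31f27, b77660c, ea43875}.
Ancestors of ea43875: {0d3b957, 3adb8b4, 6eb137f, 78cf9fc, 7f11ce5, 99806bb, 9b31f27, b77660c, ea43875}.
Common ancestors: {0d3b957, 3adb8b4, 6eb137f, 78cf9fc, 7f11ce5, 99806bb, 9b31f27, b77660c, ea43875}.
Among these, ea43875 is not an ancestor of any other common ancestor — it is the merge base.

ea43875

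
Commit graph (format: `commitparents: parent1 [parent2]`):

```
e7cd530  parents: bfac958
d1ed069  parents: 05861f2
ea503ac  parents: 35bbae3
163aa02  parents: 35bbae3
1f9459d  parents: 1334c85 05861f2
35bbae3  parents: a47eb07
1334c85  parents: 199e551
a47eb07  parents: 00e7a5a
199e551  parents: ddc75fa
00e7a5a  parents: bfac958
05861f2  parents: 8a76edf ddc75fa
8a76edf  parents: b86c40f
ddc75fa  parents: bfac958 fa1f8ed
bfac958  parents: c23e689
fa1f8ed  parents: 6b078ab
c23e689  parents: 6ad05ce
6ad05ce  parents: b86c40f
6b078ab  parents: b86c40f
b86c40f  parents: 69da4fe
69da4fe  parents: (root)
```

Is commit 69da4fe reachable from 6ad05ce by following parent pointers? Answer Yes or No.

Ancestors of 6ad05ce (commits reachable by following parents): {69da4fe, 6ad05ce, b86c40f}.
69da4fe is in that set, so it is an ancestor of 6ad05ce.

Yes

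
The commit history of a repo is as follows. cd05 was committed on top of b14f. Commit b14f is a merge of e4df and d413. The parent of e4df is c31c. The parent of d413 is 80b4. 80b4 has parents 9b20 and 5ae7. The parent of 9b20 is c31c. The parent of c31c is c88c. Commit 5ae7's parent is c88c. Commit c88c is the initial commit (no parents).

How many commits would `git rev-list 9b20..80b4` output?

2

Reachable from 80b4: {5ae7, 80b4, 9b20, c31c, c88c}.
Reachable from 9b20: {9b20, c31c, c88c}.
In 80b4's history but not 9b20's: {5ae7, 80b4} — 2 commits.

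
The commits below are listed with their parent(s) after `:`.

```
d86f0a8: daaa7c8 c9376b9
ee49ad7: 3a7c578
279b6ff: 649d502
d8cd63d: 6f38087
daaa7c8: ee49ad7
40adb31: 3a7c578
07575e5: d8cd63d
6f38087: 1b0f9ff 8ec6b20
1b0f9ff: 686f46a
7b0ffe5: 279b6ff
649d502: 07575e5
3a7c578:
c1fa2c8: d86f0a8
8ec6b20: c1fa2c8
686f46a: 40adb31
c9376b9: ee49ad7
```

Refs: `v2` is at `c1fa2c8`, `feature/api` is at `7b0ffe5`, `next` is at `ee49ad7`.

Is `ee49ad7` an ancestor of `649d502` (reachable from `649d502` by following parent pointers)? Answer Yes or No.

Ancestors of 649d502 (commits reachable by following parents): {07575e5, 1b0f9ff, 3a7c578, 40adb31, 649d502, 686f46a, 6f38087, 8ec6b20, c1fa2c8, c9376b9, d86f0a8, d8cd63d, daaa7c8, ee49ad7}.
ee49ad7 is in that set, so it is an ancestor of 649d502.

Yes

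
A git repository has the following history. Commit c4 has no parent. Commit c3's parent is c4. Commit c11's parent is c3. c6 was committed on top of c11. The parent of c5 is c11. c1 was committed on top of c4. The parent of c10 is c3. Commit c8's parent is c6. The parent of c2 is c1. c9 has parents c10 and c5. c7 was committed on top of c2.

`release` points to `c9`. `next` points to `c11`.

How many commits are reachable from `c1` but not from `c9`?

Reachable from c1: {c1, c4}.
Reachable from c9: {c10, c11, c3, c4, c5, c9}.
In c1's history but not c9's: {c1} — 1 commit.

1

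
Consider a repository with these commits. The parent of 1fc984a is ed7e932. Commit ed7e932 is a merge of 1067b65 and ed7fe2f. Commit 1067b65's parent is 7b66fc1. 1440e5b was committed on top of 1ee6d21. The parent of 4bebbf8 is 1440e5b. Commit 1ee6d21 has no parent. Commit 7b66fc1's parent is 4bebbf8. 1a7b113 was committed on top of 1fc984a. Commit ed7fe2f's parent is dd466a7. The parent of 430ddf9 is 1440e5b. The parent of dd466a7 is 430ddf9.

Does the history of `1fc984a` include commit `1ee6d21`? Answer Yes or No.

Yes

Ancestors of 1fc984a (commits reachable by following parents): {1067b65, 1440e5b, 1ee6d21, 1fc984a, 430ddf9, 4bebbf8, 7b66fc1, dd466a7, ed7e932, ed7fe2f}.
1ee6d21 is in that set, so it is an ancestor of 1fc984a.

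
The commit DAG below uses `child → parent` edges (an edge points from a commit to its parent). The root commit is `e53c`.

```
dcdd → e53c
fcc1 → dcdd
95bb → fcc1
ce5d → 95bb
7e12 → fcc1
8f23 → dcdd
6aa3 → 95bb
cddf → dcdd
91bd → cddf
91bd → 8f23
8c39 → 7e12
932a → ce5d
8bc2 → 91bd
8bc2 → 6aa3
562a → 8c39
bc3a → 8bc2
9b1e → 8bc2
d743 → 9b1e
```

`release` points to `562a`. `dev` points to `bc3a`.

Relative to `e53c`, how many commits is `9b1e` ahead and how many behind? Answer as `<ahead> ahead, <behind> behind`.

9 ahead, 0 behind

Reachable from 9b1e: {6aa3, 8bc2, 8f23, 91bd, 95bb, 9b1e, cddf, dcdd, e53c, fcc1}.
Reachable from e53c: {e53c}.
Only in 9b1e's history (ahead): {6aa3, 8bc2, 8f23, 91bd, 95bb, 9b1e, cddf, dcdd, fcc1} — 9.
Only in e53c's history (behind): {} — 0.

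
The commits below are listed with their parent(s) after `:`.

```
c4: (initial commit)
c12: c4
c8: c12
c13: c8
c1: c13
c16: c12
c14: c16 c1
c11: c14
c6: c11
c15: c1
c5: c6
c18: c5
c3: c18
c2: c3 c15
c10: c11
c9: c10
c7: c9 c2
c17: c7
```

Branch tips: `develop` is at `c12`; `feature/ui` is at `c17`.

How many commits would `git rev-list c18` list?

Walking parent pointers from c18: reachable set = {c1, c11, c12, c13, c14, c16, c18, c4, c5, c6, c8}.
That is 11 commits.

11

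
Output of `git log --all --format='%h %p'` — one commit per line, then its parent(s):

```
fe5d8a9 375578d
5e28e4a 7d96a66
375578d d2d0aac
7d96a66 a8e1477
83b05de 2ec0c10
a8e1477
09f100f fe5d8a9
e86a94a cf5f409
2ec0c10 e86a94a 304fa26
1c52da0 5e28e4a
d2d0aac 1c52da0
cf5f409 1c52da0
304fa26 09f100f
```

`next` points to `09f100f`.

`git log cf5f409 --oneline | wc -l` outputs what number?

5

Walking parent pointers from cf5f409: reachable set = {1c52da0, 5e28e4a, 7d96a66, a8e1477, cf5f409}.
That is 5 commits.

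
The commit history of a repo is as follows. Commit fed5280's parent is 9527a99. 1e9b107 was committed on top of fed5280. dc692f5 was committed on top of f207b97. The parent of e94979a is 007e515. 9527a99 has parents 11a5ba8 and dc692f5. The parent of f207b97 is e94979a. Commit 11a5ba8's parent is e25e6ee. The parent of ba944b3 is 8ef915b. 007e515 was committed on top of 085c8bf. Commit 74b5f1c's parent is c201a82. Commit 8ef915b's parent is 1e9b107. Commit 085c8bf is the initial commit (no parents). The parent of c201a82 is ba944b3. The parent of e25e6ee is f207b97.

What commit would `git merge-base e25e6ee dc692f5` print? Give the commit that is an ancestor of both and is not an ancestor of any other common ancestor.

Ancestors of e25e6ee: {007e515, 085c8bf, e25e6ee, e94979a, f207b97}.
Ancestors of dc692f5: {007e515, 085c8bf, dc692f5, e94979a, f207b97}.
Common ancestors: {007e515, 085c8bf, e94979a, f207b97}.
Among these, f207b97 is not an ancestor of any other common ancestor — it is the merge base.

f207b97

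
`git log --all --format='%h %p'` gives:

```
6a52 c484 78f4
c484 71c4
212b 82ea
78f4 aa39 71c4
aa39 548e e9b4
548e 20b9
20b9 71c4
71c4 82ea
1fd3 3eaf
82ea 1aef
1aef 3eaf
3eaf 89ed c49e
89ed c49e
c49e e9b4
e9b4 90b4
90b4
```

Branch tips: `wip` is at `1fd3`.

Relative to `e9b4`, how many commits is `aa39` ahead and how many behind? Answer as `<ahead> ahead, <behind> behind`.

9 ahead, 0 behind

Reachable from aa39: {1aef, 20b9, 3eaf, 548e, 71c4, 82ea, 89ed, 90b4, aa39, c49e, e9b4}.
Reachable from e9b4: {90b4, e9b4}.
Only in aa39's history (ahead): {1aef, 20b9, 3eaf, 548e, 71c4, 82ea, 89ed, aa39, c49e} — 9.
Only in e9b4's history (behind): {} — 0.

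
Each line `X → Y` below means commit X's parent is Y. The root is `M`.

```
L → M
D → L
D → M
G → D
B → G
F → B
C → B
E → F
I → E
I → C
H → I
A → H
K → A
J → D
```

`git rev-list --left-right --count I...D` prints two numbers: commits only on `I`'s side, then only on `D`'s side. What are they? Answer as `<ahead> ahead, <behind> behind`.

6 ahead, 0 behind

Reachable from I: {B, C, D, E, F, G, I, L, M}.
Reachable from D: {D, L, M}.
Only in I's history (ahead): {B, C, E, F, G, I} — 6.
Only in D's history (behind): {} — 0.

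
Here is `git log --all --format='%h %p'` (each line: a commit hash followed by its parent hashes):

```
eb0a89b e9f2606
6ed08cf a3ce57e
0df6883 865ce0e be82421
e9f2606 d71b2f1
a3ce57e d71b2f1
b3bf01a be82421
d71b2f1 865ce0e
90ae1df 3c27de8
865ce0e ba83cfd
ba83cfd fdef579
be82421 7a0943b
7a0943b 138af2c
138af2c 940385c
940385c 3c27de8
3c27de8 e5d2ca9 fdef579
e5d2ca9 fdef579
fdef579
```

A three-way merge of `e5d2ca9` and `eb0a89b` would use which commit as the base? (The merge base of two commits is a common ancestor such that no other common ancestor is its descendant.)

Ancestors of e5d2ca9: {e5d2ca9, fdef579}.
Ancestors of eb0a89b: {865ce0e, ba83cfd, d71b2f1, e9f2606, eb0a89b, fdef579}.
Common ancestors: {fdef579}.
The only common ancestor is fdef579, so it is the merge base.

fdef579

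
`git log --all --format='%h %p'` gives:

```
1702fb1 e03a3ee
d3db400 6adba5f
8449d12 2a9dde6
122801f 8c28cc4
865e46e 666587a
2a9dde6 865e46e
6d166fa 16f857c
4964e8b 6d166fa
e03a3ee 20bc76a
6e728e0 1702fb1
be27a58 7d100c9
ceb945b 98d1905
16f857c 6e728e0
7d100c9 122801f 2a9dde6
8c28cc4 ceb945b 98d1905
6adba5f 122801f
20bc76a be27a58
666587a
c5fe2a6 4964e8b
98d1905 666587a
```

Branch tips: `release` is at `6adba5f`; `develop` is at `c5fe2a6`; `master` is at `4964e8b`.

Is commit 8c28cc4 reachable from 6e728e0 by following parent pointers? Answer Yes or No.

Ancestors of 6e728e0 (commits reachable by following parents): {122801f, 1702fb1, 20bc76a, 2a9dde6, 666587a, 6e728e0, 7d100c9, 865e46e, 8c28cc4, 98d1905, be27a58, ceb945b, e03a3ee}.
8c28cc4 is in that set, so it is an ancestor of 6e728e0.

Yes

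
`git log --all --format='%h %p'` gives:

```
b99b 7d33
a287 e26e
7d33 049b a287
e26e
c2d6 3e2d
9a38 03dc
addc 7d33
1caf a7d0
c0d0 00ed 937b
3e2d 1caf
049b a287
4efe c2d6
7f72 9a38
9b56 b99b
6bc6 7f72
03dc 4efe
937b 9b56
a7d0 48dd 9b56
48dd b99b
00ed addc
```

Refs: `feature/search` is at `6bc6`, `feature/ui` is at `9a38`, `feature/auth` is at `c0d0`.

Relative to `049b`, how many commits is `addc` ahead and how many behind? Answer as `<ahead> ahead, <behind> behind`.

Reachable from addc: {049b, 7d33, a287, addc, e26e}.
Reachable from 049b: {049b, a287, e26e}.
Only in addc's history (ahead): {7d33, addc} — 2.
Only in 049b's history (behind): {} — 0.

2 ahead, 0 behind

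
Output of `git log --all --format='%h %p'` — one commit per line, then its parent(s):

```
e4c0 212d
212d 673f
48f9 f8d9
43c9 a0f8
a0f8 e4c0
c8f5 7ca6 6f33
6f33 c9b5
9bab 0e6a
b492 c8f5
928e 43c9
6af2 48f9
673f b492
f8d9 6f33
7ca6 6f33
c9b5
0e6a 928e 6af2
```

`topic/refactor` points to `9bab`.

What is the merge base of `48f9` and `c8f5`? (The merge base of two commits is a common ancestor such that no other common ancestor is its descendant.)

Ancestors of 48f9: {48f9, 6f33, c9b5, f8d9}.
Ancestors of c8f5: {6f33, 7ca6, c8f5, c9b5}.
Common ancestors: {6f33, c9b5}.
Among these, 6f33 is not an ancestor of any other common ancestor — it is the merge base.

6f33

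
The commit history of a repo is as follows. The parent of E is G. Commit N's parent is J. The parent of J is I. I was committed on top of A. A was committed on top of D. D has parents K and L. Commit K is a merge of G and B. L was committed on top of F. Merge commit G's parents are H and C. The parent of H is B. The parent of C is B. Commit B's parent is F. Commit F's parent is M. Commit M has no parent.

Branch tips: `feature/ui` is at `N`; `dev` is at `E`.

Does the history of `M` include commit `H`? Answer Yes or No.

Ancestors of M: {M}.
H is not in that set, so it is not an ancestor of M.

No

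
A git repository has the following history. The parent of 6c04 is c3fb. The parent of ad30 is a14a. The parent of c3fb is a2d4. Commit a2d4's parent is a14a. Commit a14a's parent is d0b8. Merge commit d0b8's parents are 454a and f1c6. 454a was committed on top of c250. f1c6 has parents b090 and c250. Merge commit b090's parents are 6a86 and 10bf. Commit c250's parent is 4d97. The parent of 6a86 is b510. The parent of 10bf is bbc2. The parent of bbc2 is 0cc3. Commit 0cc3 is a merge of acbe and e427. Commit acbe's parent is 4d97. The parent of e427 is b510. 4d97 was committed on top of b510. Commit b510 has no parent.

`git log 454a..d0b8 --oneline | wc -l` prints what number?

9

Reachable from d0b8: {0cc3, 10bf, 454a, 4d97, 6a86, acbe, b090, b510, bbc2, c250, d0b8, e427, f1c6}.
Reachable from 454a: {454a, 4d97, b510, c250}.
In d0b8's history but not 454a's: {0cc3, 10bf, 6a86, acbe, b090, bbc2, d0b8, e427, f1c6} — 9 commits.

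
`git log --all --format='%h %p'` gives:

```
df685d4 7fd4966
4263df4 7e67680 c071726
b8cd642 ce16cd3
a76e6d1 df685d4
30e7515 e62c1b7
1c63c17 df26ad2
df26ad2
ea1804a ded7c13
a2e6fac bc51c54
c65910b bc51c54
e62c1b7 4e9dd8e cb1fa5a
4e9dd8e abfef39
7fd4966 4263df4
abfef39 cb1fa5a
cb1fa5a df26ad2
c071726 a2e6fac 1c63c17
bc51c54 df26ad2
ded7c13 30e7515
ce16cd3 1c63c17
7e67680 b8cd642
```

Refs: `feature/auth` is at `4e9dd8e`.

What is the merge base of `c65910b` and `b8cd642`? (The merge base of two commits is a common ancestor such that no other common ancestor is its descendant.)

Ancestors of c65910b: {bc51c54, c65910b, df26ad2}.
Ancestors of b8cd642: {1c63c17, b8cd642, ce16cd3, df26ad2}.
Common ancestors: {df26ad2}.
The only common ancestor is df26ad2, so it is the merge base.

df26ad2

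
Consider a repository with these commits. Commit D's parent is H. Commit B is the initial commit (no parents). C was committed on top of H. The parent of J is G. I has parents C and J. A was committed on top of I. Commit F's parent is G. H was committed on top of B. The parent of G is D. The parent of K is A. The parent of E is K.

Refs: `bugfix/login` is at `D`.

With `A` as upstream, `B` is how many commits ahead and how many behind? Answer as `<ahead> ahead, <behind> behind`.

0 ahead, 7 behind

Reachable from B: {B}.
Reachable from A: {A, B, C, D, G, H, I, J}.
Only in B's history (ahead): {} — 0.
Only in A's history (behind): {A, C, D, G, H, I, J} — 7.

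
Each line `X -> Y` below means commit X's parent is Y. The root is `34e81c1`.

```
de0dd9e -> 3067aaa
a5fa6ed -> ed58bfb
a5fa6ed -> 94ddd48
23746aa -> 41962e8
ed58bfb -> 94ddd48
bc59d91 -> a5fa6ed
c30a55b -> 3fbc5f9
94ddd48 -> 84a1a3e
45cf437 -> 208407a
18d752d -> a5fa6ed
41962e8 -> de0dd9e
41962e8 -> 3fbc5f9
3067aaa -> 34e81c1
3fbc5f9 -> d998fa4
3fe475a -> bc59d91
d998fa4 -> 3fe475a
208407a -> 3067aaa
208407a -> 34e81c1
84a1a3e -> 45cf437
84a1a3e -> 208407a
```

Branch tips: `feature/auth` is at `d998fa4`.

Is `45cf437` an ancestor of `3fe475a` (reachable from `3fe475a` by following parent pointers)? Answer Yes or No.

Yes

Ancestors of 3fe475a (commits reachable by following parents): {208407a, 3067aaa, 34e81c1, 3fe475a, 45cf437, 84a1a3e, 94ddd48, a5fa6ed, bc59d91, ed58bfb}.
45cf437 is in that set, so it is an ancestor of 3fe475a.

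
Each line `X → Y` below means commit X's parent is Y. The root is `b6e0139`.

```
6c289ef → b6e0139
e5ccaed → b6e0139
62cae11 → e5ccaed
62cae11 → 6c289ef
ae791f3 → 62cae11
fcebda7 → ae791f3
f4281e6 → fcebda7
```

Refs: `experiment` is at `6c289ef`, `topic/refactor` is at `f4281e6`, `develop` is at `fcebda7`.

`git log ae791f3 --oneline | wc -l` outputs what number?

Walking parent pointers from ae791f3: reachable set = {62cae11, 6c289ef, ae791f3, b6e0139, e5ccaed}.
That is 5 commits.

5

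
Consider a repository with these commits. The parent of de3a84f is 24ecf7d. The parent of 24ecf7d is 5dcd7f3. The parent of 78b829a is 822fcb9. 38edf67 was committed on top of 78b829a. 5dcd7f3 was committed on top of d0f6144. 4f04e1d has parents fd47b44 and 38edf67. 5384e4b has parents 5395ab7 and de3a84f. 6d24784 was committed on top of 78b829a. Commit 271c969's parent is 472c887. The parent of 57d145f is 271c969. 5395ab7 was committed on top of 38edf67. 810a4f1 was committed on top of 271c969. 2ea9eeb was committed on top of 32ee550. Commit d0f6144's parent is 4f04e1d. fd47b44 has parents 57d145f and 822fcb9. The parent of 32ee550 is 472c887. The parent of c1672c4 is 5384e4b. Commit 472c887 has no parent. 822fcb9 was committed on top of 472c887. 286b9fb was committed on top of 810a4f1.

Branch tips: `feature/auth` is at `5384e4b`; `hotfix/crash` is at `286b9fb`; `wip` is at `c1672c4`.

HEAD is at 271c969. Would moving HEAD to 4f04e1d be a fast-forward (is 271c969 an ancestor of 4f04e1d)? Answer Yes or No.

A fast-forward from 271c969 to 4f04e1d is possible iff 271c969 is an ancestor of 4f04e1d.
Ancestors of 4f04e1d: {271c969, 38edf67, 472c887, 4f04e1d, 57d145f, 78b829a, 822fcb9, fd47b44}.
271c969 is among them, so fast-forward is possible.

Yes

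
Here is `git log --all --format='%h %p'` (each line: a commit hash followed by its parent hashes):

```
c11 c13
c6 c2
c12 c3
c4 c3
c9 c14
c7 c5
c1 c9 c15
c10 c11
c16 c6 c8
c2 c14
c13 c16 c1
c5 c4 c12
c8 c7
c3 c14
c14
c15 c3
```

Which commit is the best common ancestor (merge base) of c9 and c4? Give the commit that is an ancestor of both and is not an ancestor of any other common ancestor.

Ancestors of c9: {c14, c9}.
Ancestors of c4: {c14, c3, c4}.
Common ancestors: {c14}.
The only common ancestor is c14, so it is the merge base.

c14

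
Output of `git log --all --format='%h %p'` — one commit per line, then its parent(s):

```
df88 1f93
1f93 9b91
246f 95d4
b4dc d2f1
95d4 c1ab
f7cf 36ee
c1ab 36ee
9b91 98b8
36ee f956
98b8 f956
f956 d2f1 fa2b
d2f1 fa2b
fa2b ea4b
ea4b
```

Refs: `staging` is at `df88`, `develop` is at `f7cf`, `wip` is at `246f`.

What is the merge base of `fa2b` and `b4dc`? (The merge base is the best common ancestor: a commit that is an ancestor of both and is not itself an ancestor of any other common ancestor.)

Ancestors of fa2b: {ea4b, fa2b}.
Ancestors of b4dc: {b4dc, d2f1, ea4b, fa2b}.
Common ancestors: {ea4b, fa2b}.
Among these, fa2b is not an ancestor of any other common ancestor — it is the merge base.

fa2b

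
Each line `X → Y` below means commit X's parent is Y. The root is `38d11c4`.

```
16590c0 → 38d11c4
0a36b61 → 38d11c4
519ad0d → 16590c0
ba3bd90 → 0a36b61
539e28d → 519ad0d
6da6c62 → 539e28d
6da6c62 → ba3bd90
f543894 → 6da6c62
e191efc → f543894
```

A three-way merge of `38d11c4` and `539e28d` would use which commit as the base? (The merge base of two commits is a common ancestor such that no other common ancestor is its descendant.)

38d11c4

Ancestors of 38d11c4: {38d11c4}.
Ancestors of 539e28d: {16590c0, 38d11c4, 519ad0d, 539e28d}.
Common ancestors: {38d11c4}.
The only common ancestor is 38d11c4, so it is the merge base.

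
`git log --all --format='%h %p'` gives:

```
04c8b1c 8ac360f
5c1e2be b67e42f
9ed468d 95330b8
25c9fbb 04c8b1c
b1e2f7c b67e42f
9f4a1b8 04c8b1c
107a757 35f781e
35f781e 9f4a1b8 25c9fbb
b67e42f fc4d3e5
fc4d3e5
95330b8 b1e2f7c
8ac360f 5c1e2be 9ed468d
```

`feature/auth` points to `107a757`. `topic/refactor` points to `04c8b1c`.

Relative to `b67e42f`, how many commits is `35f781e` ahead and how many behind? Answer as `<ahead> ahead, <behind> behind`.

Reachable from 35f781e: {04c8b1c, 25c9fbb, 35f781e, 5c1e2be, 8ac360f, 95330b8, 9ed468d, 9f4a1b8, b1e2f7c, b67e42f, fc4d3e5}.
Reachable from b67e42f: {b67e42f, fc4d3e5}.
Only in 35f781e's history (ahead): {04c8b1c, 25c9fbb, 35f781e, 5c1e2be, 8ac360f, 95330b8, 9ed468d, 9f4a1b8, b1e2f7c} — 9.
Only in b67e42f's history (behind): {} — 0.

9 ahead, 0 behind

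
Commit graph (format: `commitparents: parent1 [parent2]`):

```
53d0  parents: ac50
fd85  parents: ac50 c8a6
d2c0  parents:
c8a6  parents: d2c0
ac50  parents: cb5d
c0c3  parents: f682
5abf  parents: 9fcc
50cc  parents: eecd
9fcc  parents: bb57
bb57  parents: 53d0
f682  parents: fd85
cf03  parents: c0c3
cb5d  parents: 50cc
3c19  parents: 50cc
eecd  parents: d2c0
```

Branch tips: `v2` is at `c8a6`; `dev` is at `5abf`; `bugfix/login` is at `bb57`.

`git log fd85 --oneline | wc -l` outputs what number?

7

Walking parent pointers from fd85: reachable set = {50cc, ac50, c8a6, cb5d, d2c0, eecd, fd85}.
That is 7 commits.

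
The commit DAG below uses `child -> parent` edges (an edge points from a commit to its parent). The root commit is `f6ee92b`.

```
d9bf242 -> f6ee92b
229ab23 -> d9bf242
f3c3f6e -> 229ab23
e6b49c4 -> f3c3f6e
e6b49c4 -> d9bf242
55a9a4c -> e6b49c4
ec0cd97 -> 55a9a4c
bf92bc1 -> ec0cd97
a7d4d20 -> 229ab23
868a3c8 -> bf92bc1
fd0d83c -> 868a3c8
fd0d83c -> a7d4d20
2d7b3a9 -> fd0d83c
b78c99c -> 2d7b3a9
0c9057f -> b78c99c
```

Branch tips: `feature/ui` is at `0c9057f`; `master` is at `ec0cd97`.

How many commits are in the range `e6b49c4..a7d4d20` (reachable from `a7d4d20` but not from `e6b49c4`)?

1

Reachable from a7d4d20: {229ab23, a7d4d20, d9bf242, f6ee92b}.
Reachable from e6b49c4: {229ab23, d9bf242, e6b49c4, f3c3f6e, f6ee92b}.
In a7d4d20's history but not e6b49c4's: {a7d4d20} — 1 commit.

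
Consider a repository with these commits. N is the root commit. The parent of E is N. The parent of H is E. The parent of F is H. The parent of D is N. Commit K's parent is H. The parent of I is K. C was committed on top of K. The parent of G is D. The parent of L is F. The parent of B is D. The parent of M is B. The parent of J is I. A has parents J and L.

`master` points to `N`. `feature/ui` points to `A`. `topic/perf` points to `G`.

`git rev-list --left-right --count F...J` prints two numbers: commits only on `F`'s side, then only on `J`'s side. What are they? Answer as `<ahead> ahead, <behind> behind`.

Reachable from F: {E, F, H, N}.
Reachable from J: {E, H, I, J, K, N}.
Only in F's history (ahead): {F} — 1.
Only in J's history (behind): {I, J, K} — 3.

1 ahead, 3 behind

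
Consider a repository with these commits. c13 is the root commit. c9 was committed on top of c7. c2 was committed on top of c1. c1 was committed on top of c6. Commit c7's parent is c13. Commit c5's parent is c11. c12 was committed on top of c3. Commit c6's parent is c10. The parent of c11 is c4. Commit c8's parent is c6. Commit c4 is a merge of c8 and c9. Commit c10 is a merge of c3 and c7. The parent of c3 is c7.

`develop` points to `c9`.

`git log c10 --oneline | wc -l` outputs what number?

Walking parent pointers from c10: reachable set = {c10, c13, c3, c7}.
That is 4 commits.

4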